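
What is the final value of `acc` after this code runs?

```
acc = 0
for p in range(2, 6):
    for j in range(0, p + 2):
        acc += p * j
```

207

p=2,j=0: acc = 0+0 = 0
p=2,j=1: acc = 0+2 = 2
p=2,j=2: acc = 2+4 = 6
p=2,j=3: acc = 6+6 = 12
p=3,j=0: acc = 12+0 = 12
p=3,j=1: acc = 12+3 = 15
p=3,j=2: acc = 15+6 = 21
p=3,j=3: acc = 21+9 = 30
p=3,j=4: acc = 30+12 = 42
p=4,j=0: acc = 42+0 = 42
p=4,j=1: acc = 42+4 = 46
p=4,j=2: acc = 46+8 = 54
p=4,j=3: acc = 54+12 = 66
p=4,j=4: acc = 66+16 = 82
p=4,j=5: acc = 82+20 = 102
p=5,j=0: acc = 102+0 = 102
p=5,j=1: acc = 102+5 = 107
p=5,j=2: acc = 107+10 = 117
p=5,j=3: acc = 117+15 = 132
p=5,j=4: acc = 132+20 = 152
p=5,j=5: acc = 152+25 = 177
p=5,j=6: acc = 177+30 = 207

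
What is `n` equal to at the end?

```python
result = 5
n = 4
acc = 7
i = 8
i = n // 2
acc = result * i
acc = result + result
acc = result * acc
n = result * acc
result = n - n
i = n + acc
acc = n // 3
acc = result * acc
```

i = 4//2 = 2
acc = 5*2 = 10
acc = 5+5 = 10
acc = 5*10 = 50
n = 5*50 = 250
result = 250-250 = 0
i = 250+50 = 300
acc = 250//3 = 83
acc = 0*83 = 0

250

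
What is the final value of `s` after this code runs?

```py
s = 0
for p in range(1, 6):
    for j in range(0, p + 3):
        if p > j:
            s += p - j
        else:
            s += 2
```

p=1,j=0: 1>0, s = 0+1 = 1
p=1,j=1: not 1>1, s = 1+2 = 3
p=1,j=2: not 1>2, s = 3+2 = 5
p=1,j=3: not 1>3, s = 5+2 = 7
p=2,j=0: 2>0, s = 7+2 = 9
p=2,j=1: 2>1, s = 9+1 = 10
p=2,j=2: not 2>2, s = 10+2 = 12
p=2,j=3: not 2>3, s = 12+2 = 14
p=2,j=4: not 2>4, s = 14+2 = 16
p=3,j=0: 3>0, s = 16+3 = 19
p=3,j=1: 3>1, s = 19+2 = 21
p=3,j=2: 3>2, s = 21+1 = 22
p=3,j=3: not 3>3, s = 22+2 = 24
p=3,j=4: not 3>4, s = 24+2 = 26
p=3,j=5: not 3>5, s = 26+2 = 28
p=4,j=0: 4>0, s = 28+4 = 32
p=4,j=1: 4>1, s = 32+3 = 35
p=4,j=2: 4>2, s = 35+2 = 37
p=4,j=3: 4>3, s = 37+1 = 38
p=4,j=4: not 4>4, s = 38+2 = 40
p=4,j=5: not 4>5, s = 40+2 = 42
p=4,j=6: not 4>6, s = 42+2 = 44
p=5,j=0: 5>0, s = 44+5 = 49
p=5,j=1: 5>1, s = 49+4 = 53
p=5,j=2: 5>2, s = 53+3 = 56
p=5,j=3: 5>3, s = 56+2 = 58
p=5,j=4: 5>4, s = 58+1 = 59
p=5,j=5: not 5>5, s = 59+2 = 61
p=5,j=6: not 5>6, s = 61+2 = 63
p=5,j=7: not 5>7, s = 63+2 = 65

65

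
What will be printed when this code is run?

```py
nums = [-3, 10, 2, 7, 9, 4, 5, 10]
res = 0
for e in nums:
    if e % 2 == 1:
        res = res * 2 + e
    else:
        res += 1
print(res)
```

46

e=-3: odd, res = 0*2+(-3) = -3
e=10: not odd, res = (-3)+1 = -2
e=2: not odd, res = (-2)+1 = -1
e=7: odd, res = (-1)*2+7 = 5
e=9: odd, res = 5*2+9 = 19
e=4: not odd, res = 19+1 = 20
e=5: odd, res = 20*2+5 = 45
e=10: not odd, res = 45+1 = 46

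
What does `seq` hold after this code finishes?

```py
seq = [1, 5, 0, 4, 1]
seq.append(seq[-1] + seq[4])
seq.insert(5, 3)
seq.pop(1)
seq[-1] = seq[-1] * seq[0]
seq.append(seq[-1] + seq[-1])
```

append seq[-1]+seq[4] = 1+1 = 2 → [1, 5, 0, 4, 1, 2]
insert 3 at 5 → [1, 5, 0, 4, 1, 3, 2]
pop(1) removes 5 → [1, 0, 4, 1, 3, 2]
seq[-1] = seq[-1]*seq[0] = 2*1 = 2 → [1, 0, 4, 1, 3, 2]
append seq[-1]+seq[-1] = 2+2 = 4 → [1, 0, 4, 1, 3, 2, 4]

[1, 0, 4, 1, 3, 2, 4]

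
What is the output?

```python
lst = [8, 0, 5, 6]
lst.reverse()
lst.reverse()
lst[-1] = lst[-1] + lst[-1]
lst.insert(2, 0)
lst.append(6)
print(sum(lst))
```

31

reverse → [6, 5, 0, 8]
reverse → [8, 0, 5, 6]
lst[-1] = lst[-1]+lst[-1] = 6+6 = 12 → [8, 0, 5, 12]
insert 0 at 2 → [8, 0, 0, 5, 12]
append 6 → [8, 0, 0, 5, 12, 6]
sum = 31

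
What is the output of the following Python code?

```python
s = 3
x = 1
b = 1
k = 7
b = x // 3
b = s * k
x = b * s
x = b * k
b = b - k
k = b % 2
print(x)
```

147

b = 1//3 = 0
b = 3*7 = 21
x = 21*3 = 63
x = 21*7 = 147
b = 21-7 = 14
k = 14%2 = 0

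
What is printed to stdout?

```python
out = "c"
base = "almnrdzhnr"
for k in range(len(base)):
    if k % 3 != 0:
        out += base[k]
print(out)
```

clmrdhn

k=0: skip
k=1: add 'l' → 'cl'
k=2: add 'm' → 'clm'
k=3: skip
k=4: add 'r' → 'clmr'
k=5: add 'd' → 'clmrd'
k=6: skip
k=7: add 'h' → 'clmrdh'
k=8: add 'n' → 'clmrdhn'
k=9: skip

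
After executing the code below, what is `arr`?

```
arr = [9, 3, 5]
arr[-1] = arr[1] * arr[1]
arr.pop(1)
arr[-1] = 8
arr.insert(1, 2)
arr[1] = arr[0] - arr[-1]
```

[9, 1, 8]

arr[-1] = arr[1]*arr[1] = 3*3 = 9 → [9, 3, 9]
pop(1) removes 3 → [9, 9]
arr[-1] = 8 → [9, 8]
insert 2 at 1 → [9, 2, 8]
arr[1] = arr[0]-arr[-1] = 9-8 = 1 → [9, 1, 8]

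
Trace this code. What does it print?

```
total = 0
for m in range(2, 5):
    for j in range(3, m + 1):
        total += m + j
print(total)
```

m=3,j=3: total = 0+6 = 6
m=4,j=3: total = 6+7 = 13
m=4,j=4: total = 13+8 = 21

21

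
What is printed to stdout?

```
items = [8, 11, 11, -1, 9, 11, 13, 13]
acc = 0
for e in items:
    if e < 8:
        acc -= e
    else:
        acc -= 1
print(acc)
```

-6

e=8: not <8, acc = 0-1 = -1
e=11: not <8, acc = (-1)-1 = -2
e=11: not <8, acc = (-2)-1 = -3
e=-1: <8, acc = (-3)-(-1) = -2
e=9: not <8, acc = (-2)-1 = -3
e=11: not <8, acc = (-3)-1 = -4
e=13: not <8, acc = (-4)-1 = -5
e=13: not <8, acc = (-5)-1 = -6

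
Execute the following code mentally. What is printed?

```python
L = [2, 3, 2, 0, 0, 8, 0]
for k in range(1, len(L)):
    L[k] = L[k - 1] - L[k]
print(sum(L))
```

k=1: L[1] = 2-3 = -1 → [2, -1, 2, 0, 0, 8, 0]
k=2: L[2] = (-1)-2 = -3 → [2, -1, -3, 0, 0, 8, 0]
k=3: L[3] = (-3)-0 = -3 → [2, -1, -3, -3, 0, 8, 0]
k=4: L[4] = (-3)-0 = -3 → [2, -1, -3, -3, -3, 8, 0]
k=5: L[5] = (-3)-8 = -11 → [2, -1, -3, -3, -3, -11, 0]
k=6: L[6] = (-11)-0 = -11 → [2, -1, -3, -3, -3, -11, -11]
sum = -30

-30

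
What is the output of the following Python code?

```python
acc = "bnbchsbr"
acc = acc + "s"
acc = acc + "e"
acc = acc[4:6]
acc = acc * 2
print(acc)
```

+ 's' → 'bnbchsbrs'
+ 'e' → 'bnbchsbrse'
slice [4:6] → 'hs'
repeat ×2 → 'hshs'

hshs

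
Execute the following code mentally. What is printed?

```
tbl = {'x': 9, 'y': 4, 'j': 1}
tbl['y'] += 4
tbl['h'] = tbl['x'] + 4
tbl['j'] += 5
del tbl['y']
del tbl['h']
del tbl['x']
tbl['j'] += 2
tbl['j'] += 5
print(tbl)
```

tbl['y'] = 4+4 = 8 → {'x': 9, 'y': 8, 'j': 1}
tbl['h'] = tbl['x']+4 = 13 → {'x': 9, 'y': 8, 'j': 1, 'h': 13}
tbl['j'] = 1+5 = 6 → {'x': 9, 'y': 8, 'j': 6, 'h': 13}
del 'y' → {'x': 9, 'j': 6, 'h': 13}
del 'h' → {'x': 9, 'j': 6}
del 'x' → {'j': 6}
tbl['j'] = 6+2 = 8 → {'j': 8}
tbl['j'] = 8+5 = 13 → {'j': 13}

{'j': 13}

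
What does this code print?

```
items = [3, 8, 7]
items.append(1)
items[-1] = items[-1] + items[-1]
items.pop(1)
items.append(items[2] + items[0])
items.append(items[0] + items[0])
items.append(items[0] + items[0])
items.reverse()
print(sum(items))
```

29

append 1 → [3, 8, 7, 1]
items[-1] = items[-1]+items[-1] = 1+1 = 2 → [3, 8, 7, 2]
pop(1) removes 8 → [3, 7, 2]
append items[2]+items[0] = 2+3 = 5 → [3, 7, 2, 5]
append items[0]+items[0] = 3+3 = 6 → [3, 7, 2, 5, 6]
append items[0]+items[0] = 3+3 = 6 → [3, 7, 2, 5, 6, 6]
reverse → [6, 6, 5, 2, 7, 3]
sum = 29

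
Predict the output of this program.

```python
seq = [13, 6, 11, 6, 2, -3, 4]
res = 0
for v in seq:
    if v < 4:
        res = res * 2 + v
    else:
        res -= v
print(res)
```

-147

v=13: not <4, res = 0-13 = -13
v=6: not <4, res = (-13)-6 = -19
v=11: not <4, res = (-19)-11 = -30
v=6: not <4, res = (-30)-6 = -36
v=2: <4, res = (-36)*2+2 = -70
v=-3: <4, res = (-70)*2+(-3) = -143
v=4: not <4, res = (-143)-4 = -147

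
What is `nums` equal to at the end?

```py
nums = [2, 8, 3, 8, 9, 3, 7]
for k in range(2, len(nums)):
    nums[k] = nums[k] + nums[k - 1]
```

k=2: nums[2] = 3+8 = 11 → [2, 8, 11, 8, 9, 3, 7]
k=3: nums[3] = 8+11 = 19 → [2, 8, 11, 19, 9, 3, 7]
k=4: nums[4] = 9+19 = 28 → [2, 8, 11, 19, 28, 3, 7]
k=5: nums[5] = 3+28 = 31 → [2, 8, 11, 19, 28, 31, 7]
k=6: nums[6] = 7+31 = 38 → [2, 8, 11, 19, 28, 31, 38]

[2, 8, 11, 19, 28, 31, 38]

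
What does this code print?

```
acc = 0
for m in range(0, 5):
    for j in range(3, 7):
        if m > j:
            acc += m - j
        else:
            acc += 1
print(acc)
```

m=0,j=3: not 0>3, acc = 0+1 = 1
m=0,j=4: not 0>4, acc = 1+1 = 2
m=0,j=5: not 0>5, acc = 2+1 = 3
m=0,j=6: not 0>6, acc = 3+1 = 4
m=1,j=3: not 1>3, acc = 4+1 = 5
m=1,j=4: not 1>4, acc = 5+1 = 6
m=1,j=5: not 1>5, acc = 6+1 = 7
m=1,j=6: not 1>6, acc = 7+1 = 8
m=2,j=3: not 2>3, acc = 8+1 = 9
m=2,j=4: not 2>4, acc = 9+1 = 10
m=2,j=5: not 2>5, acc = 10+1 = 11
m=2,j=6: not 2>6, acc = 11+1 = 12
m=3,j=3: not 3>3, acc = 12+1 = 13
m=3,j=4: not 3>4, acc = 13+1 = 14
m=3,j=5: not 3>5, acc = 14+1 = 15
m=3,j=6: not 3>6, acc = 15+1 = 16
m=4,j=3: 4>3, acc = 16+1 = 17
m=4,j=4: not 4>4, acc = 17+1 = 18
m=4,j=5: not 4>5, acc = 18+1 = 19
m=4,j=6: not 4>6, acc = 19+1 = 20

20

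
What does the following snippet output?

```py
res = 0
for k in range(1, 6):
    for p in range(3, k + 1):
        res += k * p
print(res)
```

97

k=3,p=3: res = 0+9 = 9
k=4,p=3: res = 9+12 = 21
k=4,p=4: res = 21+16 = 37
k=5,p=3: res = 37+15 = 52
k=5,p=4: res = 52+20 = 72
k=5,p=5: res = 72+25 = 97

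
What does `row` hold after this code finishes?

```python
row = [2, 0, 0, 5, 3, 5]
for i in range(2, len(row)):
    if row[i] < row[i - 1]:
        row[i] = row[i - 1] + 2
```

[2, 0, 0, 5, 7, 9]

i=2: 0>=0, unchanged → [2, 0, 0, 5, 3, 5]
i=3: 5>=0, unchanged → [2, 0, 0, 5, 3, 5]
i=4: 3<5, row[4] = 5+2 = 7 → [2, 0, 0, 5, 7, 5]
i=5: 5<7, row[5] = 7+2 = 9 → [2, 0, 0, 5, 7, 9]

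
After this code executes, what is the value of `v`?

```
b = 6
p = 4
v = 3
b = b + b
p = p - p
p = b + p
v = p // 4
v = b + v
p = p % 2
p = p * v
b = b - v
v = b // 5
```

b = 6+6 = 12
p = 4-4 = 0
p = 12+0 = 12
v = 12//4 = 3
v = 12+3 = 15
p = 12%2 = 0
p = 0*15 = 0
b = 12-15 = -3
v = (-3)//5 = -1

-1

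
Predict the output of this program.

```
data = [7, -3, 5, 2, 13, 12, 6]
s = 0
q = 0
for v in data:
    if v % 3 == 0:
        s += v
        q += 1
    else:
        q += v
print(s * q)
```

450

v=7: not %3==0; q=7
v=-3: %3==0, s = 0+(-3) = -3; q=8
v=5: not %3==0; q=13
v=2: not %3==0; q=15
v=13: not %3==0; q=28
v=12: %3==0, s = (-3)+12 = 9; q=29
v=6: %3==0, s = 9+6 = 15; q=30
s*q = 15*30 = 450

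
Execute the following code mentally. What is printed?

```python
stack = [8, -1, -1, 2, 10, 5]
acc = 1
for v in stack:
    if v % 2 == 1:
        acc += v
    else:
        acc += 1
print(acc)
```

7

v=8: not odd, acc = 1+1 = 2
v=-1: odd, acc = 2+(-1) = 1
v=-1: odd, acc = 1+(-1) = 0
v=2: not odd, acc = 0+1 = 1
v=10: not odd, acc = 1+1 = 2
v=5: odd, acc = 2+5 = 7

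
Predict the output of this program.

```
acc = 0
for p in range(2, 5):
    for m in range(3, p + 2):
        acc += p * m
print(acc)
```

p=2,m=3: acc = 0+6 = 6
p=3,m=3: acc = 6+9 = 15
p=3,m=4: acc = 15+12 = 27
p=4,m=3: acc = 27+12 = 39
p=4,m=4: acc = 39+16 = 55
p=4,m=5: acc = 55+20 = 75

75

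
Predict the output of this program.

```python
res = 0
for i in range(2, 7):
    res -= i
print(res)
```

i=2: res = 0-2 = -2
i=3: res = (-2)-3 = -5
i=4: res = (-5)-4 = -9
i=5: res = (-9)-5 = -14
i=6: res = (-14)-6 = -20

-20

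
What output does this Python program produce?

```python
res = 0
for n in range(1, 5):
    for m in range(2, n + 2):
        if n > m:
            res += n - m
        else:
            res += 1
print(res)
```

11

n=1,m=2: not 1>2, res = 0+1 = 1
n=2,m=2: not 2>2, res = 1+1 = 2
n=2,m=3: not 2>3, res = 2+1 = 3
n=3,m=2: 3>2, res = 3+1 = 4
n=3,m=3: not 3>3, res = 4+1 = 5
n=3,m=4: not 3>4, res = 5+1 = 6
n=4,m=2: 4>2, res = 6+2 = 8
n=4,m=3: 4>3, res = 8+1 = 9
n=4,m=4: not 4>4, res = 9+1 = 10
n=4,m=5: not 4>5, res = 10+1 = 11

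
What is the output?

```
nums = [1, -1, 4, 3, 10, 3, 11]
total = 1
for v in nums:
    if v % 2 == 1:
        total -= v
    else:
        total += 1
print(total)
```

v=1: odd, total = 1-1 = 0
v=-1: odd, total = 0-(-1) = 1
v=4: not odd, total = 1+1 = 2
v=3: odd, total = 2-3 = -1
v=10: not odd, total = (-1)+1 = 0
v=3: odd, total = 0-3 = -3
v=11: odd, total = (-3)-11 = -14

-14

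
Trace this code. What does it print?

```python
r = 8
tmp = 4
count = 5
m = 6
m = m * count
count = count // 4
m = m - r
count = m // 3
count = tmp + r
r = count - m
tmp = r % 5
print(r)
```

-10

m = 6*5 = 30
count = 5//4 = 1
m = 30-8 = 22
count = 22//3 = 7
count = 4+8 = 12
r = 12-22 = -10
tmp = (-10)%5 = 0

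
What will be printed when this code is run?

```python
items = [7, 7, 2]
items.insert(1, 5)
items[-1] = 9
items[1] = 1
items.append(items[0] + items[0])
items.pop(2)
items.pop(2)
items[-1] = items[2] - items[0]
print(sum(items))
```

insert 5 at 1 → [7, 5, 7, 2]
items[-1] = 9 → [7, 5, 7, 9]
items[1] = 1 → [7, 1, 7, 9]
append items[0]+items[0] = 7+7 = 14 → [7, 1, 7, 9, 14]
pop(2) removes 7 → [7, 1, 9, 14]
pop(2) removes 9 → [7, 1, 14]
items[-1] = items[2]-items[0] = 14-7 = 7 → [7, 1, 7]
sum = 15

15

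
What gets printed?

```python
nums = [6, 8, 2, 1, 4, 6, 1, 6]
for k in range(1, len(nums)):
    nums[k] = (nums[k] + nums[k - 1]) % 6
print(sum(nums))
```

k=1: nums[1] = (8+6)%6 = 2 → [6, 2, 2, 1, 4, 6, 1, 6]
k=2: nums[2] = (2+2)%6 = 4 → [6, 2, 4, 1, 4, 6, 1, 6]
k=3: nums[3] = (1+4)%6 = 5 → [6, 2, 4, 5, 4, 6, 1, 6]
k=4: nums[4] = (4+5)%6 = 3 → [6, 2, 4, 5, 3, 6, 1, 6]
k=5: nums[5] = (6+3)%6 = 3 → [6, 2, 4, 5, 3, 3, 1, 6]
k=6: nums[6] = (1+3)%6 = 4 → [6, 2, 4, 5, 3, 3, 4, 6]
k=7: nums[7] = (6+4)%6 = 4 → [6, 2, 4, 5, 3, 3, 4, 4]
sum = 31

31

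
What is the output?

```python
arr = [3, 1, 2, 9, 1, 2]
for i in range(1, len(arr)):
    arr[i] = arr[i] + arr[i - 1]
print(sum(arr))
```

i=1: arr[1] = 1+3 = 4 → [3, 4, 2, 9, 1, 2]
i=2: arr[2] = 2+4 = 6 → [3, 4, 6, 9, 1, 2]
i=3: arr[3] = 9+6 = 15 → [3, 4, 6, 15, 1, 2]
i=4: arr[4] = 1+15 = 16 → [3, 4, 6, 15, 16, 2]
i=5: arr[5] = 2+16 = 18 → [3, 4, 6, 15, 16, 18]
sum = 62

62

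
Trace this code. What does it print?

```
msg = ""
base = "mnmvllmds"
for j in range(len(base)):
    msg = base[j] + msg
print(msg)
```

j=0: prepend 'm' → 'm'
j=1: prepend 'n' → 'nm'
j=2: prepend 'm' → 'mnm'
j=3: prepend 'v' → 'vmnm'
j=4: prepend 'l' → 'lvmnm'
j=5: prepend 'l' → 'llvmnm'
j=6: prepend 'm' → 'mllvmnm'
j=7: prepend 'd' → 'dmllvmnm'
j=8: prepend 's' → 'sdmllvmnm'

sdmllvmnm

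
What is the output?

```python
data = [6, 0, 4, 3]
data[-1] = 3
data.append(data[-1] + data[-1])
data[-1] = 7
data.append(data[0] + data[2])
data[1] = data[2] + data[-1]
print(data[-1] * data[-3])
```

data[-1] = 3 → [6, 0, 4, 3]
append data[-1]+data[-1] = 3+3 = 6 → [6, 0, 4, 3, 6]
data[-1] = 7 → [6, 0, 4, 3, 7]
append data[0]+data[2] = 6+4 = 10 → [6, 0, 4, 3, 7, 10]
data[1] = data[2]+data[-1] = 4+10 = 14 → [6, 14, 4, 3, 7, 10]
data[-1]*data[-3] = 10*3 = 30

30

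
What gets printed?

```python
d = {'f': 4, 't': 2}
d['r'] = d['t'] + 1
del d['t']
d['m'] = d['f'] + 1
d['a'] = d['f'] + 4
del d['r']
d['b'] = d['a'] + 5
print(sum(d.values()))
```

30

d['r'] = d['t']+1 = 3 → {'f': 4, 't': 2, 'r': 3}
del 't' → {'f': 4, 'r': 3}
d['m'] = d['f']+1 = 5 → {'f': 4, 'r': 3, 'm': 5}
d['a'] = d['f']+4 = 8 → {'f': 4, 'r': 3, 'm': 5, 'a': 8}
del 'r' → {'f': 4, 'm': 5, 'a': 8}
d['b'] = d['a']+5 = 13 → {'f': 4, 'm': 5, 'a': 8, 'b': 13}
sum of values = 30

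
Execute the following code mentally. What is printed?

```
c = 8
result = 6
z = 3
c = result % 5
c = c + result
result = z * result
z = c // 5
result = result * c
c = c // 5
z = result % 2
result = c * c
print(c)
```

c = 6%5 = 1
c = 1+6 = 7
result = 3*6 = 18
z = 7//5 = 1
result = 18*7 = 126
c = 7//5 = 1
z = 126%2 = 0
result = 1*1 = 1

1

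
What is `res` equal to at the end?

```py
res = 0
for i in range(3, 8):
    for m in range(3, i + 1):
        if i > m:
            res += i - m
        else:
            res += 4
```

40

i=3,m=3: not 3>3, res = 0+4 = 4
i=4,m=3: 4>3, res = 4+1 = 5
i=4,m=4: not 4>4, res = 5+4 = 9
i=5,m=3: 5>3, res = 9+2 = 11
i=5,m=4: 5>4, res = 11+1 = 12
i=5,m=5: not 5>5, res = 12+4 = 16
i=6,m=3: 6>3, res = 16+3 = 19
i=6,m=4: 6>4, res = 19+2 = 21
i=6,m=5: 6>5, res = 21+1 = 22
i=6,m=6: not 6>6, res = 22+4 = 26
i=7,m=3: 7>3, res = 26+4 = 30
i=7,m=4: 7>4, res = 30+3 = 33
i=7,m=5: 7>5, res = 33+2 = 35
i=7,m=6: 7>6, res = 35+1 = 36
i=7,m=7: not 7>7, res = 36+4 = 40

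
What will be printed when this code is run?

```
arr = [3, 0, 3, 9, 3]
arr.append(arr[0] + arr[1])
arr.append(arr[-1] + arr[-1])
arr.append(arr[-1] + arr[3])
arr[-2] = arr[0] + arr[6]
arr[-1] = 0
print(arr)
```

append arr[0]+arr[1] = 3+0 = 3 → [3, 0, 3, 9, 3, 3]
append arr[-1]+arr[-1] = 3+3 = 6 → [3, 0, 3, 9, 3, 3, 6]
append arr[-1]+arr[3] = 6+9 = 15 → [3, 0, 3, 9, 3, 3, 6, 15]
arr[-2] = arr[0]+arr[6] = 3+6 = 9 → [3, 0, 3, 9, 3, 3, 9, 15]
arr[-1] = 0 → [3, 0, 3, 9, 3, 3, 9, 0]

[3, 0, 3, 9, 3, 3, 9, 0]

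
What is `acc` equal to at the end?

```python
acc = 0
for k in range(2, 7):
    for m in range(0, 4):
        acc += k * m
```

120

k=2,m=0: acc = 0+0 = 0
k=2,m=1: acc = 0+2 = 2
k=2,m=2: acc = 2+4 = 6
k=2,m=3: acc = 6+6 = 12
k=3,m=0: acc = 12+0 = 12
k=3,m=1: acc = 12+3 = 15
k=3,m=2: acc = 15+6 = 21
k=3,m=3: acc = 21+9 = 30
k=4,m=0: acc = 30+0 = 30
k=4,m=1: acc = 30+4 = 34
k=4,m=2: acc = 34+8 = 42
k=4,m=3: acc = 42+12 = 54
k=5,m=0: acc = 54+0 = 54
k=5,m=1: acc = 54+5 = 59
k=5,m=2: acc = 59+10 = 69
k=5,m=3: acc = 69+15 = 84
k=6,m=0: acc = 84+0 = 84
k=6,m=1: acc = 84+6 = 90
k=6,m=2: acc = 90+12 = 102
k=6,m=3: acc = 102+18 = 120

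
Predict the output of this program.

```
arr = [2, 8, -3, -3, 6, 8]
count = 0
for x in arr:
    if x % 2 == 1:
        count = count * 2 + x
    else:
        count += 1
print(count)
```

x=2: not odd, count = 0+1 = 1
x=8: not odd, count = 1+1 = 2
x=-3: odd, count = 2*2+(-3) = 1
x=-3: odd, count = 1*2+(-3) = -1
x=6: not odd, count = (-1)+1 = 0
x=8: not odd, count = 0+1 = 1

1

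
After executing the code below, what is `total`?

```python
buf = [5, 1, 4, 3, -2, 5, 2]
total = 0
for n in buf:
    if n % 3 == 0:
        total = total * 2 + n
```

3

n=5: not %3==0
n=1: not %3==0
n=4: not %3==0
n=3: %3==0, total = 0*2+3 = 3
n=-2: not %3==0
n=5: not %3==0
n=2: not %3==0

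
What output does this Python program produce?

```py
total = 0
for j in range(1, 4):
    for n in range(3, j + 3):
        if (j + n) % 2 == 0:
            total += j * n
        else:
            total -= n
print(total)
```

j=1,n=3: even sum, total = 0+3 = 3
j=2,n=3: odd sum, total = 3-3 = 0
j=2,n=4: even sum, total = 0+8 = 8
j=3,n=3: even sum, total = 8+9 = 17
j=3,n=4: odd sum, total = 17-4 = 13
j=3,n=5: even sum, total = 13+15 = 28

28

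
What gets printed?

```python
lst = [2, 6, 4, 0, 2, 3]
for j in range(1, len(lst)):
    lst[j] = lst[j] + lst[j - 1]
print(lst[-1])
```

j=1: lst[1] = 6+2 = 8 → [2, 8, 4, 0, 2, 3]
j=2: lst[2] = 4+8 = 12 → [2, 8, 12, 0, 2, 3]
j=3: lst[3] = 0+12 = 12 → [2, 8, 12, 12, 2, 3]
j=4: lst[4] = 2+12 = 14 → [2, 8, 12, 12, 14, 3]
j=5: lst[5] = 3+14 = 17 → [2, 8, 12, 12, 14, 17]

17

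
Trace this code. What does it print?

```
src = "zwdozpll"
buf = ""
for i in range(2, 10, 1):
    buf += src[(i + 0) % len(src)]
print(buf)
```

dozpllzw

i=2: add src[2]='d' → 'd'
i=3: add src[3]='o' → 'do'
i=4: add src[4]='z' → 'doz'
i=5: add src[5]='p' → 'dozp'
i=6: add src[6]='l' → 'dozpl'
i=7: add src[7]='l' → 'dozpll'
i=8: add src[0]='z' → 'dozpllz'
i=9: add src[1]='w' → 'dozpllzw'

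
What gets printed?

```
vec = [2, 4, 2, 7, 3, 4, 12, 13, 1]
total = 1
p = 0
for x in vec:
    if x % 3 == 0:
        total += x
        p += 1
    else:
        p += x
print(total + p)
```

x=2: not %3==0; p=2
x=4: not %3==0; p=6
x=2: not %3==0; p=8
x=7: not %3==0; p=15
x=3: %3==0, total = 1+3 = 4; p=16
x=4: not %3==0; p=20
x=12: %3==0, total = 4+12 = 16; p=21
x=13: not %3==0; p=34
x=1: not %3==0; p=35
total+p = 16+35 = 51

51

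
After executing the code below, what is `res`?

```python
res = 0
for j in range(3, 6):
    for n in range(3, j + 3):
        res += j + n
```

j=3,n=3: res = 0+6 = 6
j=3,n=4: res = 6+7 = 13
j=3,n=5: res = 13+8 = 21
j=4,n=3: res = 21+7 = 28
j=4,n=4: res = 28+8 = 36
j=4,n=5: res = 36+9 = 45
j=4,n=6: res = 45+10 = 55
j=5,n=3: res = 55+8 = 63
j=5,n=4: res = 63+9 = 72
j=5,n=5: res = 72+10 = 82
j=5,n=6: res = 82+11 = 93
j=5,n=7: res = 93+12 = 105

105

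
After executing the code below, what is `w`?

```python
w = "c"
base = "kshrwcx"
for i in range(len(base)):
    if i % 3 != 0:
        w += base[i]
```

i=0: skip
i=1: add 's' → 'cs'
i=2: add 'h' → 'csh'
i=3: skip
i=4: add 'w' → 'cshw'
i=5: add 'c' → 'cshwc'
i=6: skip

'cshwc'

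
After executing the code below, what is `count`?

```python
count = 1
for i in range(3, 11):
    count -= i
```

i=3: count = 1-3 = -2
i=4: count = (-2)-4 = -6
i=5: count = (-6)-5 = -11
i=6: count = (-11)-6 = -17
i=7: count = (-17)-7 = -24
i=8: count = (-24)-8 = -32
i=9: count = (-32)-9 = -41
i=10: count = (-41)-10 = -51

-51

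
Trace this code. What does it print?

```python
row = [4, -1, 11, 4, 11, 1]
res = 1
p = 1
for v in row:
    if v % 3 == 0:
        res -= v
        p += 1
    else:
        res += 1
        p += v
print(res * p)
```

v=4: not %3==0, res = 1+1 = 2; p=5
v=-1: not %3==0, res = 2+1 = 3; p=4
v=11: not %3==0, res = 3+1 = 4; p=15
v=4: not %3==0, res = 4+1 = 5; p=19
v=11: not %3==0, res = 5+1 = 6; p=30
v=1: not %3==0, res = 6+1 = 7; p=31
res*p = 7*31 = 217

217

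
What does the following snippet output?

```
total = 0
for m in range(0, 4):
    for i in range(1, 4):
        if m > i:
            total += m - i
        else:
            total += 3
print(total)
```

31

m=0,i=1: not 0>1, total = 0+3 = 3
m=0,i=2: not 0>2, total = 3+3 = 6
m=0,i=3: not 0>3, total = 6+3 = 9
m=1,i=1: not 1>1, total = 9+3 = 12
m=1,i=2: not 1>2, total = 12+3 = 15
m=1,i=3: not 1>3, total = 15+3 = 18
m=2,i=1: 2>1, total = 18+1 = 19
m=2,i=2: not 2>2, total = 19+3 = 22
m=2,i=3: not 2>3, total = 22+3 = 25
m=3,i=1: 3>1, total = 25+2 = 27
m=3,i=2: 3>2, total = 27+1 = 28
m=3,i=3: not 3>3, total = 28+3 = 31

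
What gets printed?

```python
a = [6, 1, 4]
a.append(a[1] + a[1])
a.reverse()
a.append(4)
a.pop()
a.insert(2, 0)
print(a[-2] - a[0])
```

append a[1]+a[1] = 1+1 = 2 → [6, 1, 4, 2]
reverse → [2, 4, 1, 6]
append 4 → [2, 4, 1, 6, 4]
pop() removes 4 → [2, 4, 1, 6]
insert 0 at 2 → [2, 4, 0, 1, 6]
a[-2]-a[0] = 1-2 = -1

-1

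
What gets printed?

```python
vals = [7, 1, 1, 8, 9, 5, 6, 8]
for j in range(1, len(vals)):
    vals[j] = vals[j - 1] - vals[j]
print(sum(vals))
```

-68

j=1: vals[1] = 7-1 = 6 → [7, 6, 1, 8, 9, 5, 6, 8]
j=2: vals[2] = 6-1 = 5 → [7, 6, 5, 8, 9, 5, 6, 8]
j=3: vals[3] = 5-8 = -3 → [7, 6, 5, -3, 9, 5, 6, 8]
j=4: vals[4] = (-3)-9 = -12 → [7, 6, 5, -3, -12, 5, 6, 8]
j=5: vals[5] = (-12)-5 = -17 → [7, 6, 5, -3, -12, -17, 6, 8]
j=6: vals[6] = (-17)-6 = -23 → [7, 6, 5, -3, -12, -17, -23, 8]
j=7: vals[7] = (-23)-8 = -31 → [7, 6, 5, -3, -12, -17, -23, -31]
sum = -68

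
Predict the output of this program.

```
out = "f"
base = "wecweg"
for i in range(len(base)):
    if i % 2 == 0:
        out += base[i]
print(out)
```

fwce

i=0: add 'w' → 'fw'
i=1: skip
i=2: add 'c' → 'fwc'
i=3: skip
i=4: add 'e' → 'fwce'
i=5: skip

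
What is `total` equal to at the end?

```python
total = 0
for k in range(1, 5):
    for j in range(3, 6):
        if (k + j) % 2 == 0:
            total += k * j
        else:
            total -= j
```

k=1,j=3: even sum, total = 0+3 = 3
k=1,j=4: odd sum, total = 3-4 = -1
k=1,j=5: even sum, total = (-1)+5 = 4
k=2,j=3: odd sum, total = 4-3 = 1
k=2,j=4: even sum, total = 1+8 = 9
k=2,j=5: odd sum, total = 9-5 = 4
k=3,j=3: even sum, total = 4+9 = 13
k=3,j=4: odd sum, total = 13-4 = 9
k=3,j=5: even sum, total = 9+15 = 24
k=4,j=3: odd sum, total = 24-3 = 21
k=4,j=4: even sum, total = 21+16 = 37
k=4,j=5: odd sum, total = 37-5 = 32

32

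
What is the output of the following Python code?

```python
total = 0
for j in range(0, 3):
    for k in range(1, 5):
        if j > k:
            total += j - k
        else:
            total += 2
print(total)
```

j=0,k=1: not 0>1, total = 0+2 = 2
j=0,k=2: not 0>2, total = 2+2 = 4
j=0,k=3: not 0>3, total = 4+2 = 6
j=0,k=4: not 0>4, total = 6+2 = 8
j=1,k=1: not 1>1, total = 8+2 = 10
j=1,k=2: not 1>2, total = 10+2 = 12
j=1,k=3: not 1>3, total = 12+2 = 14
j=1,k=4: not 1>4, total = 14+2 = 16
j=2,k=1: 2>1, total = 16+1 = 17
j=2,k=2: not 2>2, total = 17+2 = 19
j=2,k=3: not 2>3, total = 19+2 = 21
j=2,k=4: not 2>4, total = 21+2 = 23

23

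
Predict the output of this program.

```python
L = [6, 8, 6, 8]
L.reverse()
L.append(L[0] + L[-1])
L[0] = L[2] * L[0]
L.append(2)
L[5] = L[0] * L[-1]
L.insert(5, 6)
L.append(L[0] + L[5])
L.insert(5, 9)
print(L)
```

reverse → [8, 6, 8, 6]
append L[0]+L[-1] = 8+6 = 14 → [8, 6, 8, 6, 14]
L[0] = L[2]*L[0] = 8*8 = 64 → [64, 6, 8, 6, 14]
append 2 → [64, 6, 8, 6, 14, 2]
L[5] = L[0]*L[-1] = 64*2 = 128 → [64, 6, 8, 6, 14, 128]
insert 6 at 5 → [64, 6, 8, 6, 14, 6, 128]
append L[0]+L[5] = 64+6 = 70 → [64, 6, 8, 6, 14, 6, 128, 70]
insert 9 at 5 → [64, 6, 8, 6, 14, 9, 6, 128, 70]

[64, 6, 8, 6, 14, 9, 6, 128, 70]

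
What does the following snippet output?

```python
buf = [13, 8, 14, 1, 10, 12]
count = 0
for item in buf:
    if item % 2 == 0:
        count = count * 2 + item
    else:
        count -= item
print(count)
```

item=13: not even, count = 0-13 = -13
item=8: even, count = (-13)*2+8 = -18
item=14: even, count = (-18)*2+14 = -22
item=1: not even, count = (-22)-1 = -23
item=10: even, count = (-23)*2+10 = -36
item=12: even, count = (-36)*2+12 = -60

-60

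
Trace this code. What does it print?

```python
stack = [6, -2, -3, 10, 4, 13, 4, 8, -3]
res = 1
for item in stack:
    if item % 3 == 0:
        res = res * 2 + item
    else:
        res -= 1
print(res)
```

9

item=6: %3==0, res = 1*2+6 = 8
item=-2: not %3==0, res = 8-1 = 7
item=-3: %3==0, res = 7*2+(-3) = 11
item=10: not %3==0, res = 11-1 = 10
item=4: not %3==0, res = 10-1 = 9
item=13: not %3==0, res = 9-1 = 8
item=4: not %3==0, res = 8-1 = 7
item=8: not %3==0, res = 7-1 = 6
item=-3: %3==0, res = 6*2+(-3) = 9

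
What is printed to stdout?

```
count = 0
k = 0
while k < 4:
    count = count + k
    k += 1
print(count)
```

k=0: count = 0+0 = 0
k=1: count = 0+1 = 1
k=2: count = 1+2 = 3
k=3: count = 3+3 = 6

6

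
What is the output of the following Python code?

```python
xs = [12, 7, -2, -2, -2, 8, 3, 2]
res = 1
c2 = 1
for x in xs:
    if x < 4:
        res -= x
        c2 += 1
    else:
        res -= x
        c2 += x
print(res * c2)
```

x=12: not <4, res = 1-12 = -11; c2=13
x=7: not <4, res = (-11)-7 = -18; c2=20
x=-2: <4, res = (-18)-(-2) = -16; c2=21
x=-2: <4, res = (-16)-(-2) = -14; c2=22
x=-2: <4, res = (-14)-(-2) = -12; c2=23
x=8: not <4, res = (-12)-8 = -20; c2=31
x=3: <4, res = (-20)-3 = -23; c2=32
x=2: <4, res = (-23)-2 = -25; c2=33
res*c2 = (-25)*33 = -825

-825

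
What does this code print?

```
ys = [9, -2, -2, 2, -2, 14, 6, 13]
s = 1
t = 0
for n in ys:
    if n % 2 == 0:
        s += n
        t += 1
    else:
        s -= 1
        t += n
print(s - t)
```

n=9: not even, s = 1-1 = 0; t=9
n=-2: even, s = 0+(-2) = -2; t=10
n=-2: even, s = (-2)+(-2) = -4; t=11
n=2: even, s = (-4)+2 = -2; t=12
n=-2: even, s = (-2)+(-2) = -4; t=13
n=14: even, s = (-4)+14 = 10; t=14
n=6: even, s = 10+6 = 16; t=15
n=13: not even, s = 16-1 = 15; t=28
s-t = 15-28 = -13

-13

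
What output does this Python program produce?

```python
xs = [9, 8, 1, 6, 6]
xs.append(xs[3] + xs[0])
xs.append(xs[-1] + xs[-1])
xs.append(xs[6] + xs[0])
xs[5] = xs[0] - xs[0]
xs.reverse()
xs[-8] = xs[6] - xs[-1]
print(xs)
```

append xs[3]+xs[0] = 6+9 = 15 → [9, 8, 1, 6, 6, 15]
append xs[-1]+xs[-1] = 15+15 = 30 → [9, 8, 1, 6, 6, 15, 30]
append xs[6]+xs[0] = 30+9 = 39 → [9, 8, 1, 6, 6, 15, 30, 39]
xs[5] = xs[0]-xs[0] = 9-9 = 0 → [9, 8, 1, 6, 6, 0, 30, 39]
reverse → [39, 30, 0, 6, 6, 1, 8, 9]
xs[-8] = xs[6]-xs[-1] = 8-9 = -1 → [-1, 30, 0, 6, 6, 1, 8, 9]

[-1, 30, 0, 6, 6, 1, 8, 9]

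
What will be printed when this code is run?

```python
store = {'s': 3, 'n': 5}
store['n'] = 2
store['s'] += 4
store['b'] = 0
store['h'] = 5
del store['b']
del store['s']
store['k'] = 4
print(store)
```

{'n': 2, 'h': 5, 'k': 4}

store['n'] = 2 → {'s': 3, 'n': 2}
store['s'] = 3+4 = 7 → {'s': 7, 'n': 2}
store['b'] = 0 → {'s': 7, 'n': 2, 'b': 0}
store['h'] = 5 → {'s': 7, 'n': 2, 'b': 0, 'h': 5}
del 'b' → {'s': 7, 'n': 2, 'h': 5}
del 's' → {'n': 2, 'h': 5}
store['k'] = 4 → {'n': 2, 'h': 5, 'k': 4}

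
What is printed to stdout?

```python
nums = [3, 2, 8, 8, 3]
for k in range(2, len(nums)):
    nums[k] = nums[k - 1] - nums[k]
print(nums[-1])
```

k=2: nums[2] = 2-8 = -6 → [3, 2, -6, 8, 3]
k=3: nums[3] = (-6)-8 = -14 → [3, 2, -6, -14, 3]
k=4: nums[4] = (-14)-3 = -17 → [3, 2, -6, -14, -17]

-17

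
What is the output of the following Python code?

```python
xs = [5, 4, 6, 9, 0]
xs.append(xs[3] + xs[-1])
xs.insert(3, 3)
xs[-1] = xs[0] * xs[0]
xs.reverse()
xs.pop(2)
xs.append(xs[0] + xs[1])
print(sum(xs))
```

append xs[3]+xs[-1] = 9+0 = 9 → [5, 4, 6, 9, 0, 9]
insert 3 at 3 → [5, 4, 6, 3, 9, 0, 9]
xs[-1] = xs[0]*xs[0] = 5*5 = 25 → [5, 4, 6, 3, 9, 0, 25]
reverse → [25, 0, 9, 3, 6, 4, 5]
pop(2) removes 9 → [25, 0, 3, 6, 4, 5]
append xs[0]+xs[1] = 25+0 = 25 → [25, 0, 3, 6, 4, 5, 25]
sum = 68

68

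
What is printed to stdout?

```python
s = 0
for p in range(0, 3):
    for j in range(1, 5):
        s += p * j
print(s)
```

p=0,j=1: s = 0+0 = 0
p=0,j=2: s = 0+0 = 0
p=0,j=3: s = 0+0 = 0
p=0,j=4: s = 0+0 = 0
p=1,j=1: s = 0+1 = 1
p=1,j=2: s = 1+2 = 3
p=1,j=3: s = 3+3 = 6
p=1,j=4: s = 6+4 = 10
p=2,j=1: s = 10+2 = 12
p=2,j=2: s = 12+4 = 16
p=2,j=3: s = 16+6 = 22
p=2,j=4: s = 22+8 = 30

30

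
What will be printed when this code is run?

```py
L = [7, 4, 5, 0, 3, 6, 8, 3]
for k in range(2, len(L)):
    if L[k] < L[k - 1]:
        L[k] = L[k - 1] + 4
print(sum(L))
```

k=2: 5>=4, unchanged → [7, 4, 5, 0, 3, 6, 8, 3]
k=3: 0<5, L[3] = 5+4 = 9 → [7, 4, 5, 9, 3, 6, 8, 3]
k=4: 3<9, L[4] = 9+4 = 13 → [7, 4, 5, 9, 13, 6, 8, 3]
k=5: 6<13, L[5] = 13+4 = 17 → [7, 4, 5, 9, 13, 17, 8, 3]
k=6: 8<17, L[6] = 17+4 = 21 → [7, 4, 5, 9, 13, 17, 21, 3]
k=7: 3<21, L[7] = 21+4 = 25 → [7, 4, 5, 9, 13, 17, 21, 25]
sum = 101

101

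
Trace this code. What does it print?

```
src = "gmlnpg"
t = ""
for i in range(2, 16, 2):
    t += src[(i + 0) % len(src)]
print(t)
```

i=2: add src[2]='l' → 'l'
i=4: add src[4]='p' → 'lp'
i=6: add src[0]='g' → 'lpg'
i=8: add src[2]='l' → 'lpgl'
i=10: add src[4]='p' → 'lpglp'
i=12: add src[0]='g' → 'lpglpg'
i=14: add src[2]='l' → 'lpglpgl'

lpglpgl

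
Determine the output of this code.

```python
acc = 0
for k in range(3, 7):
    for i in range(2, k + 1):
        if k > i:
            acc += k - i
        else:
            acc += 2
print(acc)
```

28

k=3,i=2: 3>2, acc = 0+1 = 1
k=3,i=3: not 3>3, acc = 1+2 = 3
k=4,i=2: 4>2, acc = 3+2 = 5
k=4,i=3: 4>3, acc = 5+1 = 6
k=4,i=4: not 4>4, acc = 6+2 = 8
k=5,i=2: 5>2, acc = 8+3 = 11
k=5,i=3: 5>3, acc = 11+2 = 13
k=5,i=4: 5>4, acc = 13+1 = 14
k=5,i=5: not 5>5, acc = 14+2 = 16
k=6,i=2: 6>2, acc = 16+4 = 20
k=6,i=3: 6>3, acc = 20+3 = 23
k=6,i=4: 6>4, acc = 23+2 = 25
k=6,i=5: 6>5, acc = 25+1 = 26
k=6,i=6: not 6>6, acc = 26+2 = 28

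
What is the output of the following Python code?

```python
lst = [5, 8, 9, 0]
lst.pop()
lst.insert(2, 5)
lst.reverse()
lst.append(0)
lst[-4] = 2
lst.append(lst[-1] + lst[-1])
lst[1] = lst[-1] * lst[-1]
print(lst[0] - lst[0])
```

pop() removes 0 → [5, 8, 9]
insert 5 at 2 → [5, 8, 5, 9]
reverse → [9, 5, 8, 5]
append 0 → [9, 5, 8, 5, 0]
lst[-4] = 2 → [9, 2, 8, 5, 0]
append lst[-1]+lst[-1] = 0+0 = 0 → [9, 2, 8, 5, 0, 0]
lst[1] = lst[-1]*lst[-1] = 0*0 = 0 → [9, 0, 8, 5, 0, 0]
lst[0]-lst[0] = 9-9 = 0

0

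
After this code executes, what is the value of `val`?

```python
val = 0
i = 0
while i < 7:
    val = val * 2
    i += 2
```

0

i=0: val = 0*2 = 0
i=2: val = 0*2 = 0
i=4: val = 0*2 = 0
i=6: val = 0*2 = 0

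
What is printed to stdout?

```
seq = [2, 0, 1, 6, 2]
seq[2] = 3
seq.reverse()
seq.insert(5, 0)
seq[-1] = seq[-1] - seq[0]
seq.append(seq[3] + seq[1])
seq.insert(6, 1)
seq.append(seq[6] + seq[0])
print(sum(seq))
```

21

seq[2] = 3 → [2, 0, 3, 6, 2]
reverse → [2, 6, 3, 0, 2]
insert 0 at 5 → [2, 6, 3, 0, 2, 0]
seq[-1] = seq[-1]-seq[0] = 0-2 = -2 → [2, 6, 3, 0, 2, -2]
append seq[3]+seq[1] = 0+6 = 6 → [2, 6, 3, 0, 2, -2, 6]
insert 1 at 6 → [2, 6, 3, 0, 2, -2, 1, 6]
append seq[6]+seq[0] = 1+2 = 3 → [2, 6, 3, 0, 2, -2, 1, 6, 3]
sum = 21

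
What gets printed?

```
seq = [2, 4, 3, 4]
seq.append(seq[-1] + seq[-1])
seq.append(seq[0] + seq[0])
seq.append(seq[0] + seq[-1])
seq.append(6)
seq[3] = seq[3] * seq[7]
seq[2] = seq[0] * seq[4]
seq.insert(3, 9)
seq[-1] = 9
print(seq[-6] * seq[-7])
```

append seq[-1]+seq[-1] = 4+4 = 8 → [2, 4, 3, 4, 8]
append seq[0]+seq[0] = 2+2 = 4 → [2, 4, 3, 4, 8, 4]
append seq[0]+seq[-1] = 2+4 = 6 → [2, 4, 3, 4, 8, 4, 6]
append 6 → [2, 4, 3, 4, 8, 4, 6, 6]
seq[3] = seq[3]*seq[7] = 4*6 = 24 → [2, 4, 3, 24, 8, 4, 6, 6]
seq[2] = seq[0]*seq[4] = 2*8 = 16 → [2, 4, 16, 24, 8, 4, 6, 6]
insert 9 at 3 → [2, 4, 16, 9, 24, 8, 4, 6, 6]
seq[-1] = 9 → [2, 4, 16, 9, 24, 8, 4, 6, 9]
seq[-6]*seq[-7] = 9*16 = 144

144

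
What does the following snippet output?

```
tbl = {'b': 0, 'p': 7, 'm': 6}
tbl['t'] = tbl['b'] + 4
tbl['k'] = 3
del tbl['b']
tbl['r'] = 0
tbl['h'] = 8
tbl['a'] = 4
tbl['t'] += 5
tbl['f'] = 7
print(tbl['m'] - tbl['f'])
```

-1

tbl['t'] = tbl['b']+4 = 4 → {'b': 0, 'p': 7, 'm': 6, 't': 4}
tbl['k'] = 3 → {'b': 0, 'p': 7, 'm': 6, 't': 4, 'k': 3}
del 'b' → {'p': 7, 'm': 6, 't': 4, 'k': 3}
tbl['r'] = 0 → {'p': 7, 'm': 6, 't': 4, 'k': 3, 'r': 0}
tbl['h'] = 8 → {'p': 7, 'm': 6, 't': 4, 'k': 3, 'r': 0, 'h': 8}
tbl['a'] = 4 → {'p': 7, 'm': 6, 't': 4, 'k': 3, 'r': 0, 'h': 8, 'a': 4}
tbl['t'] = 4+5 = 9 → {'p': 7, 'm': 6, 't': 9, 'k': 3, 'r': 0, 'h': 8, 'a': 4}
tbl['f'] = 7 → {'p': 7, 'm': 6, 't': 9, 'k': 3, 'r': 0, 'h': 8, 'a': 4, 'f': 7}
tbl['m']-tbl['f'] = 6-7 = -1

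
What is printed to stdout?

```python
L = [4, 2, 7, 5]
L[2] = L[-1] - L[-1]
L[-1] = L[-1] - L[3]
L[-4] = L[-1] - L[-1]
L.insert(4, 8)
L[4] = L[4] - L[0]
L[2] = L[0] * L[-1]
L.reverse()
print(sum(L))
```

10

L[2] = L[-1]-L[-1] = 5-5 = 0 → [4, 2, 0, 5]
L[-1] = L[-1]-L[3] = 5-5 = 0 → [4, 2, 0, 0]
L[-4] = L[-1]-L[-1] = 0-0 = 0 → [0, 2, 0, 0]
insert 8 at 4 → [0, 2, 0, 0, 8]
L[4] = L[4]-L[0] = 8-0 = 8 → [0, 2, 0, 0, 8]
L[2] = L[0]*L[-1] = 0*8 = 0 → [0, 2, 0, 0, 8]
reverse → [8, 0, 0, 2, 0]
sum = 10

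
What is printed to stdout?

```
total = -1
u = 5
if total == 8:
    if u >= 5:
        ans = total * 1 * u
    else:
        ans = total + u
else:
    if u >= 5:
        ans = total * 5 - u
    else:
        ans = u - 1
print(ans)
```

-10

total=-1, u=5
total == 8 is False; u >= 5 is True
→ ans = total * 5 - u = -10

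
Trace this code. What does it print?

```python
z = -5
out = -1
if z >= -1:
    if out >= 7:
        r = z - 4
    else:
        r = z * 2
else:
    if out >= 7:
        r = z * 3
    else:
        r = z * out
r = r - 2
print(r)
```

3

z=-5, out=-1
z >= -1 is False; out >= 7 is False
→ r = z * out = 5
r = 5-2 = 3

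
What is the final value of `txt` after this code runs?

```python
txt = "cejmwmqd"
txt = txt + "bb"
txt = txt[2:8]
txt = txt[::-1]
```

'dqmwmj'

+ 'bb' → 'cejmwmqdbb'
slice [2:8] → 'jmwmqd'
reverse → 'dqmwmj'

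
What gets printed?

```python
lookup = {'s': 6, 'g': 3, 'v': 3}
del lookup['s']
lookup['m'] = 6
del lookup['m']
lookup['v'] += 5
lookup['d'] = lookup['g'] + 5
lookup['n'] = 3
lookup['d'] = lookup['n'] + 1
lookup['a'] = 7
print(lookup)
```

{'g': 3, 'v': 8, 'd': 4, 'n': 3, 'a': 7}

del 's' → {'g': 3, 'v': 3}
lookup['m'] = 6 → {'g': 3, 'v': 3, 'm': 6}
del 'm' → {'g': 3, 'v': 3}
lookup['v'] = 3+5 = 8 → {'g': 3, 'v': 8}
lookup['d'] = lookup['g']+5 = 8 → {'g': 3, 'v': 8, 'd': 8}
lookup['n'] = 3 → {'g': 3, 'v': 8, 'd': 8, 'n': 3}
lookup['d'] = lookup['n']+1 = 4 → {'g': 3, 'v': 8, 'd': 4, 'n': 3}
lookup['a'] = 7 → {'g': 3, 'v': 8, 'd': 4, 'n': 3, 'a': 7}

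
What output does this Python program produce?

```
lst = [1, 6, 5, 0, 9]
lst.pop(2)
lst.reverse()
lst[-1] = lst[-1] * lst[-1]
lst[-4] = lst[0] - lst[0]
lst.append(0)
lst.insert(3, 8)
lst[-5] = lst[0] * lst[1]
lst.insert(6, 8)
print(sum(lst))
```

pop(2) removes 5 → [1, 6, 0, 9]
reverse → [9, 0, 6, 1]
lst[-1] = lst[-1]*lst[-1] = 1*1 = 1 → [9, 0, 6, 1]
lst[-4] = lst[0]-lst[0] = 9-9 = 0 → [0, 0, 6, 1]
append 0 → [0, 0, 6, 1, 0]
insert 8 at 3 → [0, 0, 6, 8, 1, 0]
lst[-5] = lst[0]*lst[1] = 0*0 = 0 → [0, 0, 6, 8, 1, 0]
insert 8 at 6 → [0, 0, 6, 8, 1, 0, 8]
sum = 23

23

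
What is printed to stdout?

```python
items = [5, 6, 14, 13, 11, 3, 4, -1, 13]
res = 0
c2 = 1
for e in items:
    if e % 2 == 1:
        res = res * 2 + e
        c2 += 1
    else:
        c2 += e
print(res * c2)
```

e=5: odd, res = 0*2+5 = 5; c2=2
e=6: not odd; c2=8
e=14: not odd; c2=22
e=13: odd, res = 5*2+13 = 23; c2=23
e=11: odd, res = 23*2+11 = 57; c2=24
e=3: odd, res = 57*2+3 = 117; c2=25
e=4: not odd; c2=29
e=-1: odd, res = 117*2+(-1) = 233; c2=30
e=13: odd, res = 233*2+13 = 479; c2=31
res*c2 = 479*31 = 14849

14849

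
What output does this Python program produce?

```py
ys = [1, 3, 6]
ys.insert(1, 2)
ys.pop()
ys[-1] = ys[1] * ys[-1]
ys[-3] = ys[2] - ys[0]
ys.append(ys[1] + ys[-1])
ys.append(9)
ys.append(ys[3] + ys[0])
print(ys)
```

insert 2 at 1 → [1, 2, 3, 6]
pop() removes 6 → [1, 2, 3]
ys[-1] = ys[1]*ys[-1] = 2*3 = 6 → [1, 2, 6]
ys[-3] = ys[2]-ys[0] = 6-1 = 5 → [5, 2, 6]
append ys[1]+ys[-1] = 2+6 = 8 → [5, 2, 6, 8]
append 9 → [5, 2, 6, 8, 9]
append ys[3]+ys[0] = 8+5 = 13 → [5, 2, 6, 8, 9, 13]

[5, 2, 6, 8, 9, 13]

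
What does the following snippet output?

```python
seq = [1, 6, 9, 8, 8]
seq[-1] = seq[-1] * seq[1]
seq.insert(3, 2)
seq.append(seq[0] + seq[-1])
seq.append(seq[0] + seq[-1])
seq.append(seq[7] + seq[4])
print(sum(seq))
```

seq[-1] = seq[-1]*seq[1] = 8*6 = 48 → [1, 6, 9, 8, 48]
insert 2 at 3 → [1, 6, 9, 2, 8, 48]
append seq[0]+seq[-1] = 1+48 = 49 → [1, 6, 9, 2, 8, 48, 49]
append seq[0]+seq[-1] = 1+49 = 50 → [1, 6, 9, 2, 8, 48, 49, 50]
append seq[7]+seq[4] = 50+8 = 58 → [1, 6, 9, 2, 8, 48, 49, 50, 58]
sum = 231

231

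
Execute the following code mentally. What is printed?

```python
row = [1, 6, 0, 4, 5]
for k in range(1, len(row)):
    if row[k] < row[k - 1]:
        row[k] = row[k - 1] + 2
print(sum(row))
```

37

k=1: 6>=1, unchanged → [1, 6, 0, 4, 5]
k=2: 0<6, row[2] = 6+2 = 8 → [1, 6, 8, 4, 5]
k=3: 4<8, row[3] = 8+2 = 10 → [1, 6, 8, 10, 5]
k=4: 5<10, row[4] = 10+2 = 12 → [1, 6, 8, 10, 12]
sum = 37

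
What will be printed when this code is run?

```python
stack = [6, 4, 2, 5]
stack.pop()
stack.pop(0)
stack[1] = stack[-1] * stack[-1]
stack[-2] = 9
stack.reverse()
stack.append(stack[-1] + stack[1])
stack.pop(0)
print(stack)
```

pop() removes 5 → [6, 4, 2]
pop(0) removes 6 → [4, 2]
stack[1] = stack[-1]*stack[-1] = 2*2 = 4 → [4, 4]
stack[-2] = 9 → [9, 4]
reverse → [4, 9]
append stack[-1]+stack[1] = 9+9 = 18 → [4, 9, 18]
pop(0) removes 4 → [9, 18]

[9, 18]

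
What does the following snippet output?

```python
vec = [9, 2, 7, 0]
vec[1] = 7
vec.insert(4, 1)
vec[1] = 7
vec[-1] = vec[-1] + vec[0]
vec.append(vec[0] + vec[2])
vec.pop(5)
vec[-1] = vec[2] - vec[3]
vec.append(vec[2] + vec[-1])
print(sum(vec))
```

vec[1] = 7 → [9, 7, 7, 0]
insert 1 at 4 → [9, 7, 7, 0, 1]
vec[1] = 7 → [9, 7, 7, 0, 1]
vec[-1] = vec[-1]+vec[0] = 1+9 = 10 → [9, 7, 7, 0, 10]
append vec[0]+vec[2] = 9+7 = 16 → [9, 7, 7, 0, 10, 16]
pop(5) removes 16 → [9, 7, 7, 0, 10]
vec[-1] = vec[2]-vec[3] = 7-0 = 7 → [9, 7, 7, 0, 7]
append vec[2]+vec[-1] = 7+7 = 14 → [9, 7, 7, 0, 7, 14]
sum = 44

44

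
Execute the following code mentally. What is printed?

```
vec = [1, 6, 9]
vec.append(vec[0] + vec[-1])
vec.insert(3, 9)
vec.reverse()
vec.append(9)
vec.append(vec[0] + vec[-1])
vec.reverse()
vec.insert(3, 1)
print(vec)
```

[19, 9, 1, 1, 6, 9, 9, 10]

append vec[0]+vec[-1] = 1+9 = 10 → [1, 6, 9, 10]
insert 9 at 3 → [1, 6, 9, 9, 10]
reverse → [10, 9, 9, 6, 1]
append 9 → [10, 9, 9, 6, 1, 9]
append vec[0]+vec[-1] = 10+9 = 19 → [10, 9, 9, 6, 1, 9, 19]
reverse → [19, 9, 1, 6, 9, 9, 10]
insert 1 at 3 → [19, 9, 1, 1, 6, 9, 9, 10]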